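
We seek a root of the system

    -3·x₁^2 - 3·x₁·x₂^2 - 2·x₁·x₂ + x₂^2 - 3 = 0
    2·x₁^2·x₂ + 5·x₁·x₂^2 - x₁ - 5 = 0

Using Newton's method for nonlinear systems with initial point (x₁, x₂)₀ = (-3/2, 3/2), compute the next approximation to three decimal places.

(11.138, 1.621)

At (-3/2, 3/2): F = (7.125, -13.625).
Jacobian J = [[-6·x₁ - 3·x₂^2 - 2·x₂, -6·x₁·x₂ - 2·x₁ + 2·x₂], [4·x₁·x₂ + 5·x₂^2 - 1, 2·x₁^2 + 10·x₁·x₂]].
At the point, J = [[-0.750, 19.500], [1.250, -18.000]] (det J = -10.875).
Solving J·Δ = −F gives Δ = (12.638, 0.121).
Then the next iterate is (x₁, x₂)₁ = (11.138, 1.621).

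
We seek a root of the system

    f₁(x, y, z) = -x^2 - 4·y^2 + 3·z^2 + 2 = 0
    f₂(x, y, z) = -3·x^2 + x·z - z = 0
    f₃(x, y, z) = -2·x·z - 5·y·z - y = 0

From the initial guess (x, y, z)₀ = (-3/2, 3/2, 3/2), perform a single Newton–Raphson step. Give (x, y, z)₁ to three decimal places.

(-0.728, 0.765, 0.541)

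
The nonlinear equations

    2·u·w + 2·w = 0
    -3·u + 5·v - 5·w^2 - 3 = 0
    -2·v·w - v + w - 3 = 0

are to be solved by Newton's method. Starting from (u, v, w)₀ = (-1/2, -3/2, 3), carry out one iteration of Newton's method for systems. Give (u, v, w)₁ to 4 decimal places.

At (-1/2, -3/2, 3): F = (3.0000, -54.0000, 10.5000).
Jacobian J = [[2·w, 0, 2·u + 2], [-3, 5, -10·w], [0, -2·w - 1, -2·v + 1]].
At the point, J = [[6.0000, 0.0000, 1.0000], [-3.0000, 5.0000, -30.0000], [0.0000, -7.0000, 4.0000]] (det J = -1119.0000).
Solving J·Δ = −F gives Δ = (-0.2185, 0.5349, -1.6890).
Then the next iterate is (u, v, w)₁ = (-0.7185, -0.9651, 1.3110).

(-0.7185, -0.9651, 1.3110)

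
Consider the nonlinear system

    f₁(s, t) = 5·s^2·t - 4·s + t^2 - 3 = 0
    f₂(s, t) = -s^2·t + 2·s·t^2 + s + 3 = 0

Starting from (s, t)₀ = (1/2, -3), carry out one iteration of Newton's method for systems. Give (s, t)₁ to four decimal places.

(0.2251, -1.8477)

At (1/2, -3): F = (0.2500, 13.2500).
Jacobian J = [[10·s·t - 4, 5·s^2 + 2·t], [-2·s·t + 2·t^2 + 1, -s^2 + 4·s·t]].
At the point, J = [[-19.0000, -4.7500], [22.0000, -6.2500]] (det J = 223.2500).
Solving J·Δ = −F gives Δ = (-0.2749, 1.1523).
Then the next iterate is (s, t)₁ = (0.2251, -1.8477).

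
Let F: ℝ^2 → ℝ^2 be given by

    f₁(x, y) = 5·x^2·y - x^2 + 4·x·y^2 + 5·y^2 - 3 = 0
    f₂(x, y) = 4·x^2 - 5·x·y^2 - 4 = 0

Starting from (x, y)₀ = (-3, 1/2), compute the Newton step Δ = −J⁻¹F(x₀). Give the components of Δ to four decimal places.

(1.4619, 0.0775)

At (-3, 1/2): F = (8.7500, 35.7500).
Jacobian J = [[10·x·y - 2·x + 4·y^2, 5·x^2 + 8·x·y + 10·y], [8·x - 5·y^2, -10·x·y]].
At the point, J = [[-8.0000, 38.0000], [-25.2500, 15.0000]] (det J = 839.5000).
Solving J·Δ = −F gives Δ = (1.4619, 0.0775).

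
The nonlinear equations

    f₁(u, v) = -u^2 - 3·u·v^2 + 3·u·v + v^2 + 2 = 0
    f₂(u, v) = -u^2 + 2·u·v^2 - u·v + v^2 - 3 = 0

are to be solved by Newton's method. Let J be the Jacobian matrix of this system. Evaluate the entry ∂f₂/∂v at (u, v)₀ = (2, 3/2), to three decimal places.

∂f₂/∂v = 4·u·v - u + 2·v.
At (2, 3/2) this is 13.000.

13.000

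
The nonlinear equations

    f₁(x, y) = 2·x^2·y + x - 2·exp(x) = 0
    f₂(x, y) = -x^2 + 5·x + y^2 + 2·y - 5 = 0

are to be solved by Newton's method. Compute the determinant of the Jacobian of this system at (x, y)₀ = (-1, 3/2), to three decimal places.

-42.679

J = [[4·x·y - 2·exp(x) + 1, 2·x^2], [-2·x + 5, 2·y + 2]].
At the point, J = [[-5.73576, 2.000], [7.000, 5.000]].
det J = -42.679.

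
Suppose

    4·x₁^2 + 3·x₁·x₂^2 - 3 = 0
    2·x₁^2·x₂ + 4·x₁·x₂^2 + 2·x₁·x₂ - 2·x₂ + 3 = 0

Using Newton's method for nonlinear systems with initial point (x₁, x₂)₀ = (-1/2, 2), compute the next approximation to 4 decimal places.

At (-1/2, 2): F = (-8.0000, -10.0000).
Jacobian J = [[8·x₁ + 3·x₂^2, 6·x₁·x₂], [4·x₁·x₂ + 4·x₂^2 + 2·x₂, 2·x₁^2 + 8·x₁·x₂ + 2·x₁ - 2]].
At the point, J = [[8.0000, -6.0000], [16.0000, -10.5000]] (det J = 12.0000).
Solving J·Δ = −F gives Δ = (-2.0000, -4.0000).
Then the next iterate is (x₁, x₂)₁ = (-2.5000, -2.0000).

(-2.5000, -2.0000)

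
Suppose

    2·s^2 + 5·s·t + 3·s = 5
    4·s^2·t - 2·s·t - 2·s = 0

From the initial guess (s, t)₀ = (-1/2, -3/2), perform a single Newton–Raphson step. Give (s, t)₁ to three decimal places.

(1.611, -7.889)

At (-1/2, -3/2): F = (-2.250, -2.000).
Jacobian J = [[4·s + 5·t + 3, 5·s], [8·s·t - 2·t - 2, 4·s^2 - 2·s]].
At the point, J = [[-6.500, -2.500], [7.000, 2.000]] (det J = 4.500).
Solving J·Δ = −F gives Δ = (2.111, -6.389).
Then the next iterate is (s, t)₁ = (1.611, -7.889).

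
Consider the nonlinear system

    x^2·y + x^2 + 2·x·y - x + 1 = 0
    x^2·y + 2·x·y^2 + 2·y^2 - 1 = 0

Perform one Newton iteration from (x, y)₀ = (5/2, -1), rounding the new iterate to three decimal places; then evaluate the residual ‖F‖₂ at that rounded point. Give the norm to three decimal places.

1.892

At (5/2, -1): F = (-6.500, -0.250).
Jacobian J = [[2·x·y + 2·x + 2·y - 1, x^2 + 2·x], [2·x·y + 2·y^2, x^2 + 4·x·y + 4·y]].
At the point, J = [[-3.000, 11.250], [-3.000, -7.750]] (det J = 57.000).
Solving J·Δ = −F gives Δ = (-0.933, 0.329).
Then the next iterate is (x, y)₁ = (1.567, -0.671).
Re-evaluating at (1.567, -0.671): F = (-1.86206, -0.33610), so ‖F‖₂ = 1.892.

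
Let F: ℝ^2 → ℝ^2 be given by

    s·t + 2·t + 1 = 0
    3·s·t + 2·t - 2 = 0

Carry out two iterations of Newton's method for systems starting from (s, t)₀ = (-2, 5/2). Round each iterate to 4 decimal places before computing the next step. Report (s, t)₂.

(-1.2000, -1.2500)

At (-2, 5/2): F = (1.0000, -12.0000).
Jacobian J = [[t, s + 2], [3·t, 3·s + 2]].
At the point, J = [[2.5000, 0.0000], [7.5000, -4.0000]] (det J = -10.0000).
Solving J·Δ = −F gives Δ = (-0.4000, -3.7500).
Then the next iterate is (s, t)₁ = (-2.4000, -1.2500).
Round to (-2.4000, -1.2500) and repeat: F = (1.5000, 4.5000), J = [[-1.2500, -0.4000], [-3.7500, -5.2000]].
Δ = (1.2000, 0.0000), so (s, t)₂ = (-1.2000, -1.2500).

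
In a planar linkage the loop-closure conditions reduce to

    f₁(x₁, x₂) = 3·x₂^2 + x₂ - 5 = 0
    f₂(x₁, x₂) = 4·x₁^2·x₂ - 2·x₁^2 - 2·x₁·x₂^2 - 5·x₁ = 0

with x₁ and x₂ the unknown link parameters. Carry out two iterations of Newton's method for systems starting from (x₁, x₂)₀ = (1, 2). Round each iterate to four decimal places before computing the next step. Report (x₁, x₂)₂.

At (1, 2): F = (9.0000, -7.0000).
Jacobian J = [[0, 6·x₂ + 1], [8·x₁·x₂ - 4·x₁ - 2·x₂^2 - 5, 4·x₁^2 - 4·x₁·x₂]].
At the point, J = [[0.0000, 13.0000], [-1.0000, -4.0000]] (det J = 13.0000).
Solving J·Δ = −F gives Δ = (-4.2308, -0.6923).
Then the next iterate is (x₁, x₂)₁ = (-3.2308, 1.3077).
Round to (-3.2308, 1.3077) and repeat: F = (1.437938, 60.927161), J = [[0.0000, 8.8462], [-29.296296, 58.651943]].
Δ = (1.7543, -0.1625), so (x₁, x₂)₂ = (-1.4765, 1.1452).

(-1.4765, 1.1452)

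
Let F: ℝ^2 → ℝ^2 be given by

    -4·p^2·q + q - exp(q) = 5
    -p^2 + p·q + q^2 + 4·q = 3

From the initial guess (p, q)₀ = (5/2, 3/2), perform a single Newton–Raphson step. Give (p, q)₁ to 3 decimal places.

(1.580, 0.872)

At (5/2, 3/2): F = (-45.48169, 2.750).
Jacobian J = [[-8·p·q, -4·p^2 - exp(q) + 1], [-2·p + q, p + 2·q + 4]].
At the point, J = [[-30.000, -28.48169], [-3.500, 9.500]] (det J = -384.68591).
Solving J·Δ = −F gives Δ = (-0.920, -0.628).
Then the next iterate is (p, q)₁ = (1.580, 0.872).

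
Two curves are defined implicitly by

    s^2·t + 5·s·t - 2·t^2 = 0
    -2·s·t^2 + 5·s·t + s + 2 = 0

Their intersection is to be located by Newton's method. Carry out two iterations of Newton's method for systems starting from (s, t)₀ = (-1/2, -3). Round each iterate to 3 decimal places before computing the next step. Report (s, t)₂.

(-0.089, -0.729)

At (-1/2, -3): F = (-11.250, 18.000).
Jacobian J = [[2·s·t + 5·t, s^2 + 5·s - 4·t], [-2·t^2 + 5·t + 1, -4·s·t + 5·s]].
At the point, J = [[-12.000, 9.750], [-32.000, -8.500]] (det J = 414.000).
Solving J·Δ = −F gives Δ = (0.193, 1.391).
Then the next iterate is (s, t)₁ = (-0.307, -1.609).
Round to (-0.307, -1.609) and repeat: F = (-2.85959, 5.75239), J = [[-7.05707, 4.99525], [-12.22276, -3.51085]].
Δ = (0.218, 0.880), so (s, t)₂ = (-0.089, -0.729).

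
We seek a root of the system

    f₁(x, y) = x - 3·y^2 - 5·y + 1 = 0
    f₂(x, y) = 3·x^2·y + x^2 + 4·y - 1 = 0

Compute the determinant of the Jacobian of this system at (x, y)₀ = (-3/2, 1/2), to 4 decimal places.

J = [[1, -6·y - 5], [6·x·y + 2·x, 3·x^2 + 4]].
At the point, J = [[1.0000, -8.0000], [-7.5000, 10.7500]].
det J = -49.2500.

-49.2500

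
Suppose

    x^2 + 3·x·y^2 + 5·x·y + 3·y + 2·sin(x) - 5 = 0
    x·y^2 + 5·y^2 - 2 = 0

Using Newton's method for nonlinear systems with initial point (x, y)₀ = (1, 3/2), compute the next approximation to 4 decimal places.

(0.6336, 0.9069)

At (1, 3/2): F = (16.432942, 11.5000).
Jacobian J = [[2·x + 3·y^2 + 5·y + 2·cos(x), 6·x·y + 5·x + 3], [y^2, 2·x·y + 10·y]].
At the point, J = [[17.330605, 17.0000], [2.2500, 18.0000]] (det J = 273.700883).
Solving J·Δ = −F gives Δ = (-0.3664, -0.5931).
Then the next iterate is (x, y)₁ = (0.6336, 0.9069).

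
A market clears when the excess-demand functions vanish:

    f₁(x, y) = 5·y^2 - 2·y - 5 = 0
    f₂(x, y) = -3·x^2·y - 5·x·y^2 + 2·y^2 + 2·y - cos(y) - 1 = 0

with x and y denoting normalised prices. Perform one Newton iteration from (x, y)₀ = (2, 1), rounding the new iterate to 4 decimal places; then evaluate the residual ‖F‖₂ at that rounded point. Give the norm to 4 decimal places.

0.4410

At (2, 1): F = (-2.0000, -19.540302).
Jacobian J = [[0, 10·y - 2], [-6·x·y - 5·y^2, -3·x^2 - 10·x·y + 4·y + sin(y) + 2]].
At the point, J = [[0.0000, 8.0000], [-17.0000, -25.158529]] (det J = 136.0000).
Solving J·Δ = −F gives Δ = (-1.5194, 0.2500).
Then the next iterate is (x, y)₁ = (0.4806, 1.2500).
Re-evaluating at (0.4806, 1.2500): F = (0.3125, -0.311171), so ‖F‖₂ = 0.4410.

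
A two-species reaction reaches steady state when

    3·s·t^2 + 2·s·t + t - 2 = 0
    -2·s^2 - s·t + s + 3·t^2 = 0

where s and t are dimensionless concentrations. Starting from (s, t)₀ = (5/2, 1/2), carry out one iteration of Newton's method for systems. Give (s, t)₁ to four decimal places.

(1.3911, 0.4308)

At (5/2, 1/2): F = (2.8750, -10.5000).
Jacobian J = [[3·t^2 + 2·t, 6·s·t + 2·s + 1], [-4·s - t + 1, -s + 6·t]].
At the point, J = [[1.7500, 13.5000], [-9.5000, 0.5000]] (det J = 129.1250).
Solving J·Δ = −F gives Δ = (-1.1089, -0.0692).
Then the next iterate is (s, t)₁ = (1.3911, 0.4308).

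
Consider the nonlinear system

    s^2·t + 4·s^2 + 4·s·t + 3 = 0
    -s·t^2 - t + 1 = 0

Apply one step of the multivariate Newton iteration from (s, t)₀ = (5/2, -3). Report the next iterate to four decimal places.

At (5/2, -3): F = (-20.7500, -18.5000).
Jacobian J = [[2·s·t + 8·s + 4·t, s^2 + 4·s], [-t^2, -2·s·t - 1]].
At the point, J = [[-7.0000, 16.2500], [-9.0000, 14.0000]] (det J = 48.2500).
Solving J·Δ = −F gives Δ = (-0.2098, 1.1865).
Then the next iterate is (s, t)₁ = (2.2902, -1.8135).

(2.2902, -1.8135)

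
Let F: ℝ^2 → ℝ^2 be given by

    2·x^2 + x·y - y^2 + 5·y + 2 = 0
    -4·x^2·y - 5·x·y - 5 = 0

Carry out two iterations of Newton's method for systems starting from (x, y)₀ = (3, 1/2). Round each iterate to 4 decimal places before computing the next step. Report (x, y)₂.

(-0.0181, 0.1872)

At (3, 1/2): F = (23.7500, -30.5000).
Jacobian J = [[4·x + y, x - 2·y + 5], [-8·x·y - 5·y, -4·x^2 - 5·x]].
At the point, J = [[12.5000, 7.0000], [-14.5000, -51.0000]] (det J = -536.0000).
Solving J·Δ = −F gives Δ = (-1.8615, -0.0688).
Then the next iterate is (x, y)₁ = (1.1385, 0.4312).
Round to (1.1385, 0.4312) and repeat: F = (7.053352, -9.690261), J = [[4.9852, 5.2761], [-6.083370, -10.877229]].
Δ = (-1.1566, -0.2440), so (x, y)₂ = (-0.0181, 0.1872).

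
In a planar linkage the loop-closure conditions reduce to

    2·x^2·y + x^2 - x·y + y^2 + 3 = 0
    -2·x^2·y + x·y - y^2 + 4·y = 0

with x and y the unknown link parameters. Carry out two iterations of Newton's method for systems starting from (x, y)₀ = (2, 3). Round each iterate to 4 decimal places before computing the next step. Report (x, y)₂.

At (2, 3): F = (34.0000, -15.0000).
Jacobian J = [[4·x·y + 2·x - y, 2·x^2 - x + 2·y], [-4·x·y + y, -2·x^2 + x - 2·y + 4]].
At the point, J = [[25.0000, 12.0000], [-21.0000, -8.0000]] (det J = 52.0000).
Solving J·Δ = −F gives Δ = (1.7692, -6.5192).
Then the next iterate is (x, y)₁ = (3.7692, -3.5192).
Round to (3.7692, -3.5192) and repeat: F = (-57.137418, 60.267487), J = [[-42.000675, 17.606137], [49.539075, -13.606137]].
Δ = (-0.9432, 0.9951), so (x, y)₂ = (2.8260, -2.5241).

(2.8260, -2.5241)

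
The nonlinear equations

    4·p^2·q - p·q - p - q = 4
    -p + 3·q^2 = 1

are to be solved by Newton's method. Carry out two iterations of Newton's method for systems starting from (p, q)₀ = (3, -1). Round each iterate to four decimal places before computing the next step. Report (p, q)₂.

(0.5583, -0.7413)

At (3, -1): F = (-39.0000, -1.0000).
Jacobian J = [[8·p·q - q - 1, 4·p^2 - p - 1], [-1, 6·q]].
At the point, J = [[-24.0000, 32.0000], [-1.0000, -6.0000]] (det J = 176.0000).
Solving J·Δ = −F gives Δ = (-1.5114, 0.0852).
Then the next iterate is (p, q)₁ = (1.4886, -0.9148).
Round to (1.4886, -0.9148) and repeat: F = (-11.320560, 0.021977), J = [[-10.979370, 6.375120], [-1.0000, -5.4888]].
Δ = (-0.9303, 0.1735), so (p, q)₂ = (0.5583, -0.7413).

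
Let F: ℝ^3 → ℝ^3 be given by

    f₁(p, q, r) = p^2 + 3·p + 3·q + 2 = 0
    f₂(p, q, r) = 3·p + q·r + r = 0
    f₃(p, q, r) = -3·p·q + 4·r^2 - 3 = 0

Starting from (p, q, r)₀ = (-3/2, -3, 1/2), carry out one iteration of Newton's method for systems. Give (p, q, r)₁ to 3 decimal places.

(-0.864, 0.083, -0.525)

At (-3/2, -3, 1/2): F = (-9.250, -5.500, -15.500).
Jacobian J = [[2·p + 3, 3, 0], [3, r, q + 1], [-3·q, -3·p, 8·r]].
At the point, J = [[0.000, 3.000, 0.000], [3.000, 0.500, -2.000], [9.000, 4.500, 4.000]] (det J = -90.000).
Solving J·Δ = −F gives Δ = (0.636, 3.083, -1.025).
Then the next iterate is (p, q, r)₁ = (-0.864, 0.083, -0.525).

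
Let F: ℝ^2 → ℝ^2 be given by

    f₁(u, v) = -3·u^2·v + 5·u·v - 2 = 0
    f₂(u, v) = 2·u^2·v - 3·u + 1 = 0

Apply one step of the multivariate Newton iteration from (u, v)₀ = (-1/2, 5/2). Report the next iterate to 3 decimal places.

At (-1/2, 5/2): F = (-10.125, 3.750).
Jacobian J = [[-6·u·v + 5·v, -3·u^2 + 5·u], [4·u·v - 3, 2·u^2]].
At the point, J = [[20.000, -3.250], [-8.000, 0.500]] (det J = -16.000).
Solving J·Δ = −F gives Δ = (0.445, -0.375).
Then the next iterate is (u, v)₁ = (-0.055, 2.125).

(-0.055, 2.125)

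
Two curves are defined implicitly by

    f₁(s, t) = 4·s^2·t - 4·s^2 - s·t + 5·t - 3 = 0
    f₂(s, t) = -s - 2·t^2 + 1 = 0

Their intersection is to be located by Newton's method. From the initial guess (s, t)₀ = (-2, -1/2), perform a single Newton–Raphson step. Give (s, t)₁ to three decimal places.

At (-2, -1/2): F = (-30.500, 2.500).
Jacobian J = [[8·s·t - 8·s - t, 4·s^2 - s + 5], [-1, -4·t]].
At the point, J = [[24.500, 23.000], [-1.000, 2.000]] (det J = 72.000).
Solving J·Δ = −F gives Δ = (1.646, -0.427).
Then the next iterate is (s, t)₁ = (-0.354, -0.927).

(-0.354, -0.927)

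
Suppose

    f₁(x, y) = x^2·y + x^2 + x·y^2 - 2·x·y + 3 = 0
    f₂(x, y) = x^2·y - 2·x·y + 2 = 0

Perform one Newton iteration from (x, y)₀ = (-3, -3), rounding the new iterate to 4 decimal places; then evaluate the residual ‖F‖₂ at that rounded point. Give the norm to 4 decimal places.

At (-3, -3): F = (-60.0000, -43.0000).
Jacobian J = [[2·x·y + 2·x + y^2 - 2·y, x^2 + 2·x·y - 2·x], [2·x·y - 2·y, x^2 - 2·x]].
At the point, J = [[27.0000, 33.0000], [24.0000, 15.0000]] (det J = -387.0000).
Solving J·Δ = −F gives Δ = (1.3411, 0.7209).
Then the next iterate is (x, y)₁ = (-1.6589, -2.2791).
Re-evaluating at (-1.6589, -2.2791): F = (-16.698435, -11.833565), so ‖F‖₂ = 20.4663.

20.4663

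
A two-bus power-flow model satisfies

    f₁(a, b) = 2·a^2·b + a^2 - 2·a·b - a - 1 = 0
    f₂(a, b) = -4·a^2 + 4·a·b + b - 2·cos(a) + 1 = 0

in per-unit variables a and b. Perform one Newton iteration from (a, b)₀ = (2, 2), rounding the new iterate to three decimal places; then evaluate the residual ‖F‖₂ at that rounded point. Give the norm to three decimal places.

2.395

At (2, 2): F = (9.000, 3.83229).
Jacobian J = [[4·a·b + 2·a - 2·b - 1, 2·a^2 - 2·a], [-8·a + 4·b + 2·sin(a), 4·a + 1]].
At the point, J = [[15.000, 4.000], [-6.18141, 9.000]] (det J = 159.72562).
Solving J·Δ = −F gives Δ = (-0.411, -0.708).
Then the next iterate is (a, b)₁ = (1.589, 1.292).
Re-evaluating at (1.589, 1.292): F = (2.35434, 0.44067), so ‖F‖₂ = 2.395.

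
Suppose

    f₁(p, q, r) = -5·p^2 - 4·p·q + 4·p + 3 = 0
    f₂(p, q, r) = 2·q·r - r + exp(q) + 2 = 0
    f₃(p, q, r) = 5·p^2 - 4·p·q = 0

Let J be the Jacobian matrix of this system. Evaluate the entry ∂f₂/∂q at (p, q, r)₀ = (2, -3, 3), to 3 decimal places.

6.050

∂f₂/∂q = 2·r + exp(q).
At (2, -3, 3) this is 6.050.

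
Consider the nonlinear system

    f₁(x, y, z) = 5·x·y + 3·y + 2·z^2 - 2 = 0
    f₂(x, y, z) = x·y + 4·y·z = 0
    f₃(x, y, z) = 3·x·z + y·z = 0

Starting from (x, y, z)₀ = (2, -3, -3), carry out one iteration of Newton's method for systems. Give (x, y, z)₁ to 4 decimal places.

At (2, -3, -3): F = (-23.0000, 30.0000, -9.0000).
Jacobian J = [[5·y, 5·x + 3, 4·z], [y, x + 4·z, 4·y], [3·z, z, 3·x + y]].
At the point, J = [[-15.0000, 13.0000, -12.0000], [-3.0000, -10.0000, -12.0000], [-9.0000, -3.0000, 3.0000]] (det J = 3483.0000).
Solving J·Δ = −F gives Δ = (-1.1232, 1.7183, 1.3488).
Then the next iterate is (x, y, z)₁ = (0.8768, -1.2817, -1.6512).

(0.8768, -1.2817, -1.6512)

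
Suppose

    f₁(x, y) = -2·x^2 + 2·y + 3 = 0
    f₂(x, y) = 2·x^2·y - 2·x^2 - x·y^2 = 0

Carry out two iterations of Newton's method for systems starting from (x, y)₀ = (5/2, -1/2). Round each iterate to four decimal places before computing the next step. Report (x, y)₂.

At (5/2, -1/2): F = (-10.5000, -19.3750).
Jacobian J = [[-4·x, 2], [4·x·y - 4·x - y^2, 2·x^2 - 2·x·y]].
At the point, J = [[-10.0000, 2.0000], [-15.2500, 15.0000]] (det J = -119.5000).
Solving J·Δ = −F gives Δ = (-0.9937, 0.2814).
Then the next iterate is (x, y)₁ = (1.5063, -0.2186).
Round to (1.5063, -0.2186) and repeat: F = (-1.975079, -5.601840), J = [[-6.0252, 2.0000], [-7.390095, 5.196434]].
Δ = (0.0569, 1.1589), so (x, y)₂ = (1.5632, 0.9403).

(1.5632, 0.9403)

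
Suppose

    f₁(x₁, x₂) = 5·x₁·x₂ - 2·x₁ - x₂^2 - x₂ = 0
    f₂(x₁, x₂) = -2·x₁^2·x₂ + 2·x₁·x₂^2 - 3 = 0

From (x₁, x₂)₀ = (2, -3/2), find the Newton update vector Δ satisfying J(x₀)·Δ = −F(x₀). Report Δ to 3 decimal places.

At (2, -3/2): F = (-19.750, 18.000).
Jacobian J = [[5·x₂ - 2, 5·x₁ - 2·x₂ - 1], [-4·x₁·x₂ + 2·x₂^2, -2·x₁^2 + 4·x₁·x₂]].
At the point, J = [[-9.500, 12.000], [16.500, -20.000]] (det J = -8.000).
Solving J·Δ = −F gives Δ = (22.375, 19.359).

(22.375, 19.359)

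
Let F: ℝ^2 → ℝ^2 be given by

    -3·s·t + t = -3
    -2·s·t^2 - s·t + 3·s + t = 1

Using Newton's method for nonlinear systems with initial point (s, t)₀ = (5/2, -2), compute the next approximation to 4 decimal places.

(0.0109, -1.8361)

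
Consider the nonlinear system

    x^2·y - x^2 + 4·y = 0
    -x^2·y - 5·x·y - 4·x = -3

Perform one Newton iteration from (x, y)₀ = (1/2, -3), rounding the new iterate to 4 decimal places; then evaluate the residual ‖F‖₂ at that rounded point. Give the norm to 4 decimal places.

1.3369

At (1/2, -3): F = (-13.0000, 9.2500).
Jacobian J = [[2·x·y - 2·x, x^2 + 4], [-2·x·y - 5·y - 4, -x^2 - 5·x]].
At the point, J = [[-4.0000, 4.2500], [14.0000, -2.7500]] (det J = -48.5000).
Solving J·Δ = −F gives Δ = (-0.0735, 2.9897).
Then the next iterate is (x, y)₁ = (0.4265, -0.0103).
Re-evaluating at (0.4265, -0.0103): F = (-0.224976, 1.317838), so ‖F‖₂ = 1.3369.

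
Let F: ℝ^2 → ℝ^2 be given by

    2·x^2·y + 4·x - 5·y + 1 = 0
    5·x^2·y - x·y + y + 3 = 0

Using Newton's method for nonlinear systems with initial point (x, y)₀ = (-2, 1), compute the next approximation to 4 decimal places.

At (-2, 1): F = (-4.0000, 26.0000).
Jacobian J = [[4·x·y + 4, 2·x^2 - 5], [10·x·y - y, 5·x^2 - x + 1]].
At the point, J = [[-4.0000, 3.0000], [-21.0000, 23.0000]] (det J = -29.0000).
Solving J·Δ = −F gives Δ = (-5.8621, -6.4828).
Then the next iterate is (x, y)₁ = (-7.8621, -5.4828).

(-7.8621, -5.4828)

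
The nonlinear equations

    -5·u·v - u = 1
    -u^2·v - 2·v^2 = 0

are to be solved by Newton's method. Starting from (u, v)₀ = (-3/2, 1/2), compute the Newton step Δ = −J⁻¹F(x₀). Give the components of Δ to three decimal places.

(1.621, 0.190)

At (-3/2, 1/2): F = (4.250, -1.625).
Jacobian J = [[-5·v - 1, -5·u], [-2·u·v, -u^2 - 4·v]].
At the point, J = [[-3.500, 7.500], [1.500, -4.250]] (det J = 3.625).
Solving J·Δ = −F gives Δ = (1.621, 0.190).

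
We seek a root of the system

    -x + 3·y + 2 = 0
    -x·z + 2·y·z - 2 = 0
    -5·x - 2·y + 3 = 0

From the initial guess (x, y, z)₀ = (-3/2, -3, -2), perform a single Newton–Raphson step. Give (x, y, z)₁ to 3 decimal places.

(0.765, -0.412, -1.739)

At (-3/2, -3, -2): F = (-5.500, 7.000, 16.500).
Jacobian J = [[-1, 3, 0], [-z, 2·z, -x + 2·y], [-5, -2, 0]].
At the point, J = [[-1.000, 3.000, 0.000], [2.000, -4.000, -4.500], [-5.000, -2.000, 0.000]] (det J = 76.500).
Solving J·Δ = −F gives Δ = (2.265, 2.588, 0.261).
Then the next iterate is (x, y, z)₁ = (0.765, -0.412, -1.739).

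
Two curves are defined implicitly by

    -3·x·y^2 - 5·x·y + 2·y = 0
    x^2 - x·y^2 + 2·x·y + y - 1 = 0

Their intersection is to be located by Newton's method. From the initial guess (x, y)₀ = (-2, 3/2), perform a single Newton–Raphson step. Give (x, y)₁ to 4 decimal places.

(-2.0822, 0.4110)

At (-2, 3/2): F = (31.5000, 3.0000).
Jacobian J = [[-3·y^2 - 5·y, -6·x·y - 5·x + 2], [2·x - y^2 + 2·y, -2·x·y + 2·x + 1]].
At the point, J = [[-14.2500, 30.0000], [-3.2500, 3.0000]] (det J = 54.7500).
Solving J·Δ = −F gives Δ = (-0.0822, -1.0890).
Then the next iterate is (x, y)₁ = (-2.0822, 0.4110).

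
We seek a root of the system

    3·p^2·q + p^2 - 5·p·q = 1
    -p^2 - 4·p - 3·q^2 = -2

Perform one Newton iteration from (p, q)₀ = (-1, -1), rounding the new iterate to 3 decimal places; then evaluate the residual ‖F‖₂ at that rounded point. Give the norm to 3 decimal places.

At (-1, -1): F = (-8.000, 2.000).
Jacobian J = [[6·p·q + 2·p - 5·q, 3·p^2 - 5·p], [-2·p - 4, -6·q]].
At the point, J = [[9.000, 8.000], [-2.000, 6.000]] (det J = 70.000).
Solving J·Δ = −F gives Δ = (0.914, -0.029).
Then the next iterate is (p, q)₁ = (-0.086, -1.029).
Re-evaluating at (-0.086, -1.029): F = (-1.45791, -0.83992), so ‖F‖₂ = 1.683.

1.683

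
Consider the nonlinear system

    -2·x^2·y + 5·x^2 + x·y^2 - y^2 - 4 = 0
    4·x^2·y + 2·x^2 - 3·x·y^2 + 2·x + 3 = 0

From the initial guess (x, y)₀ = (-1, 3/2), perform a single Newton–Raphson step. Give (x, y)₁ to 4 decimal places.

At (-1, 3/2): F = (-6.5000, 15.7500).
Jacobian J = [[-4·x·y + 10·x + y^2, -2·x^2 + 2·x·y - 2·y], [8·x·y + 4·x - 3·y^2 + 2, 4·x^2 - 6·x·y]].
At the point, J = [[-1.7500, -8.0000], [-20.7500, 13.0000]] (det J = -188.7500).
Solving J·Δ = −F gives Δ = (0.2199, -0.8606).
Then the next iterate is (x, y)₁ = (-0.7801, 0.6394).

(-0.7801, 0.6394)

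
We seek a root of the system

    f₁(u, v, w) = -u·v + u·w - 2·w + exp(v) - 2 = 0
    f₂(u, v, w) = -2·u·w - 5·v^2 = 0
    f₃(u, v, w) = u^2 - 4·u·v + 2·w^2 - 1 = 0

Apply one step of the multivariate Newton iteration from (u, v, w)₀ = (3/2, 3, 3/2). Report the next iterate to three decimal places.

At (3/2, 3, 3/2): F = (12.83554, -49.500, -12.250).
Jacobian J = [[-v + w, -u + exp(v), u - 2], [-2·w, -10·v, -2·u], [2·u - 4·v, -4·u, 4·w]].
At the point, J = [[-1.500, 18.58554, -0.500], [-3.000, -30.000, -3.000], [-9.000, -6.000, 6.000]] (det J = 1259.34916).
Solving J·Δ = −F gives Δ = (-2.935, -1.018, -3.380).
Then the next iterate is (u, v, w)₁ = (-1.435, 1.982, -1.880).

(-1.435, 1.982, -1.880)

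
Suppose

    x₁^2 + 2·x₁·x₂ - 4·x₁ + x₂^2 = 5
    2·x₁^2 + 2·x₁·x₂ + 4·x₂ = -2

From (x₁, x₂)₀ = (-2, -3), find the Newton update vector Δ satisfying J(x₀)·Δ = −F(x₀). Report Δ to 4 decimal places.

(0.7143, 1.8000)

At (-2, -3): F = (28.0000, 10.0000).
Jacobian J = [[2·x₁ + 2·x₂ - 4, 2·x₁ + 2·x₂], [4·x₁ + 2·x₂, 2·x₁ + 4]].
At the point, J = [[-14.0000, -10.0000], [-14.0000, 0.0000]] (det J = -140.0000).
Solving J·Δ = −F gives Δ = (0.7143, 1.8000).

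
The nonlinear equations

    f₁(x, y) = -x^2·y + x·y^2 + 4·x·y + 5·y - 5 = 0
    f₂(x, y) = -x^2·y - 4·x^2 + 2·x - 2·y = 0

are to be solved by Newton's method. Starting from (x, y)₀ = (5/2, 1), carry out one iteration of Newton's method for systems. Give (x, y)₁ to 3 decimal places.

At (5/2, 1): F = (6.250, -28.250).
Jacobian J = [[-2·x·y + y^2 + 4·y, -x^2 + 2·x·y + 4·x + 5], [-2·x·y - 8·x + 2, -x^2 - 2]].
At the point, J = [[0.000, 13.750], [-23.000, -8.250]] (det J = 316.250).
Solving J·Δ = −F gives Δ = (-1.065, -0.455).
Then the next iterate is (x, y)₁ = (1.435, 0.545).

(1.435, 0.545)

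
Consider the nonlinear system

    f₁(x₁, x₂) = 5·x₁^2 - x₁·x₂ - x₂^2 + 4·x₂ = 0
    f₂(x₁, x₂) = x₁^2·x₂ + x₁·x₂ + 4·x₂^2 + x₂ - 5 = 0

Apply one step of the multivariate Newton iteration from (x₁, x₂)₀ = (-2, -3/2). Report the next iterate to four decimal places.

At (-2, -3/2): F = (8.7500, -0.5000).
Jacobian J = [[10·x₁ - x₂, -x₁ - 2·x₂ + 4], [2·x₁·x₂ + x₂, x₁^2 + x₁ + 8·x₂ + 1]].
At the point, J = [[-18.5000, 9.0000], [4.5000, -9.0000]] (det J = 126.0000).
Solving J·Δ = −F gives Δ = (0.5893, 0.2391).
Then the next iterate is (x₁, x₂)₁ = (-1.4107, -1.2609).

(-1.4107, -1.2609)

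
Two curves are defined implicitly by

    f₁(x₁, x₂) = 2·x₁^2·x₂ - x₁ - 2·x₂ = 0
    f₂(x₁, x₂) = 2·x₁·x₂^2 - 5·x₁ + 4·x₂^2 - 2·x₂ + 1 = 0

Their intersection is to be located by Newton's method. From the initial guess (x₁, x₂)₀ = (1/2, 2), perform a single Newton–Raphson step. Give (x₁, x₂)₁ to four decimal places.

At (1/2, 2): F = (-3.5000, 14.5000).
Jacobian J = [[4·x₁·x₂ - 1, 2·x₁^2 - 2], [2·x₂^2 - 5, 4·x₁·x₂ + 8·x₂ - 2]].
At the point, J = [[3.0000, -1.5000], [3.0000, 18.0000]] (det J = 58.5000).
Solving J·Δ = −F gives Δ = (0.7051, -0.9231).
Then the next iterate is (x₁, x₂)₁ = (1.2051, 1.0769).

(1.2051, 1.0769)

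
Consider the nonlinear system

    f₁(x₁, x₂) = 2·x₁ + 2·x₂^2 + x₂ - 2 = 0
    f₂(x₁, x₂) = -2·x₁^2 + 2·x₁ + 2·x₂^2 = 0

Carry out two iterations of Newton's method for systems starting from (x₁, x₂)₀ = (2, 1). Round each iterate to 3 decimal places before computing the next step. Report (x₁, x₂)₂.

(1.000, 0.088)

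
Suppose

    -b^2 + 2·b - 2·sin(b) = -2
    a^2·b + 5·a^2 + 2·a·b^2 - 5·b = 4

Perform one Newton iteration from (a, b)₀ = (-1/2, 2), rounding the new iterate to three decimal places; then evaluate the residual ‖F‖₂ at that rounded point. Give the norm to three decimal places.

2238.531

At (-1/2, 2): F = (0.18141, -16.250).
Jacobian J = [[0, -2·b - 2·cos(b) + 2], [2·a·b + 10·a + 2·b^2, a^2 + 4·a·b - 5]].
At the point, J = [[0.000, -1.16771], [1.000, -8.750]] (det J = 1.16771).
Solving J·Δ = −F gives Δ = (17.609, 0.155).
Then the next iterate is (a, b)₁ = (17.109, 2.155).
Re-evaluating at (17.109, 2.155): F = (-0.00233, 2238.53069), so ‖F‖₂ = 2238.531.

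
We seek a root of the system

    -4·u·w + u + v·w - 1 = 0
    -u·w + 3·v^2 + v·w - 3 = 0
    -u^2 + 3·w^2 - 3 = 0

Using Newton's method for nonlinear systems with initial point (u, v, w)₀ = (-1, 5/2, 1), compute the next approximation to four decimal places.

(-0.1366, 1.3773, 0.8789)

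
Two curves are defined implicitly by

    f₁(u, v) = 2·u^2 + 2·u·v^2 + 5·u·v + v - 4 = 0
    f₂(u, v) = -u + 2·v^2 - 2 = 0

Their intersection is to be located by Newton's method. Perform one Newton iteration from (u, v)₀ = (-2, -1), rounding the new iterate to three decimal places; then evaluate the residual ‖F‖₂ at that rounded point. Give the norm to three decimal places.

1.280

At (-2, -1): F = (9.000, 2.000).
Jacobian J = [[4·u + 2·v^2 + 5·v, 4·u·v + 5·u + 1], [-1, 4·v]].
At the point, J = [[-11.000, -1.000], [-1.000, -4.000]] (det J = 43.000).
Solving J·Δ = −F gives Δ = (0.791, 0.302).
Then the next iterate is (u, v)₁ = (-1.209, -0.698).
Re-evaluating at (-1.209, -0.698): F = (1.26671, 0.18341), so ‖F‖₂ = 1.280.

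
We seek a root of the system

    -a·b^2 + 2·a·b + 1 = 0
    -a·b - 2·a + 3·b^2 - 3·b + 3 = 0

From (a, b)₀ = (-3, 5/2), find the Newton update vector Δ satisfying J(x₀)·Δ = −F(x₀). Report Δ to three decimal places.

(8.207, 0.612)

At (-3, 5/2): F = (4.750, 27.750).
Jacobian J = [[-b^2 + 2·b, -2·a·b + 2·a], [-b - 2, -a + 6·b - 3]].
At the point, J = [[-1.250, 9.000], [-4.500, 15.000]] (det J = 21.750).
Solving J·Δ = −F gives Δ = (8.207, 0.612).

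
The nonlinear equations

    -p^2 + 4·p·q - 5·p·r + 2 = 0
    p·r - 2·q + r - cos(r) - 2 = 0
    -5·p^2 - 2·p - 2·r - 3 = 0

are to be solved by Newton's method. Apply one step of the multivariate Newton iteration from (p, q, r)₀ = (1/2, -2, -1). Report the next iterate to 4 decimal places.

(-1.7158, 1.1062, 5.1301)

At (1/2, -2, -1): F = (0.2500, -0.040302, -3.2500).
Jacobian J = [[-2·p + 4·q - 5·r, 4·p, -5·p], [r, -2, p + sin(r) + 1], [-10·p - 2, 0, -2]].
At the point, J = [[-4.0000, 2.0000, -2.5000], [-1.0000, -2.0000, 0.658529], [-7.0000, 0.0000, -2.0000]] (det J = 5.780594).
Solving J·Δ = −F gives Δ = (-2.2158, 3.1062, 6.1301).
Then the next iterate is (p, q, r)₁ = (-1.7158, 1.1062, 5.1301).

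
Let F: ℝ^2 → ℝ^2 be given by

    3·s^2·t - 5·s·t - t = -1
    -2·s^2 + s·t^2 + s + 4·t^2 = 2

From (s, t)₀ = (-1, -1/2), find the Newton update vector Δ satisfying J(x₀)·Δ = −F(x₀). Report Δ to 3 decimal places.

At (-1, -1/2): F = (-2.500, -4.250).
Jacobian J = [[6·s·t - 5·t, 3·s^2 - 5·s - 1], [-4·s + t^2 + 1, 2·s·t + 8·t]].
At the point, J = [[5.500, 7.000], [5.250, -3.000]] (det J = -53.250).
Solving J·Δ = −F gives Δ = (0.700, -0.192).

(0.700, -0.192)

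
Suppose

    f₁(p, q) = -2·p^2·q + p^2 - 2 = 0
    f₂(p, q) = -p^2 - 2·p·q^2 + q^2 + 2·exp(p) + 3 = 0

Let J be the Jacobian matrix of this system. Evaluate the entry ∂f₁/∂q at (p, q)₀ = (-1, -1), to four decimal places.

-2.0000

∂f₁/∂q = -2·p^2.
At (-1, -1) this is -2.0000.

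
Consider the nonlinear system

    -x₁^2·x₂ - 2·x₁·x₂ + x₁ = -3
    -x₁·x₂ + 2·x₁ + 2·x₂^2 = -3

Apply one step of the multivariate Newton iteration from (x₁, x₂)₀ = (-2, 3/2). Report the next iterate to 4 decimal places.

(-2.2500, 0.7031)

At (-2, 3/2): F = (1.0000, 6.5000).
Jacobian J = [[-2·x₁·x₂ - 2·x₂ + 1, -x₁^2 - 2·x₁], [-x₂ + 2, -x₁ + 4·x₂]].
At the point, J = [[4.0000, 0.0000], [0.5000, 8.0000]] (det J = 32.0000).
Solving J·Δ = −F gives Δ = (-0.2500, -0.7969).
Then the next iterate is (x₁, x₂)₁ = (-2.2500, 0.7031).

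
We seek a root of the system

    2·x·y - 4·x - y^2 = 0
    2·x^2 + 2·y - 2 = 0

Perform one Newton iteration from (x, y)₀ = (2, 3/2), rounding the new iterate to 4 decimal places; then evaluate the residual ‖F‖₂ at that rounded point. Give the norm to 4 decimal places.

At (2, 3/2): F = (-4.2500, 9.0000).
Jacobian J = [[2·y - 4, 2·x - 2·y], [4·x, 2]].
At the point, J = [[-1.0000, 1.0000], [8.0000, 2.0000]] (det J = -10.0000).
Solving J·Δ = −F gives Δ = (-1.7500, 2.5000).
Then the next iterate is (x, y)₁ = (0.2500, 4.0000).
Re-evaluating at (0.2500, 4.0000): F = (-15.0000, 6.1250), so ‖F‖₂ = 16.2023.

16.2023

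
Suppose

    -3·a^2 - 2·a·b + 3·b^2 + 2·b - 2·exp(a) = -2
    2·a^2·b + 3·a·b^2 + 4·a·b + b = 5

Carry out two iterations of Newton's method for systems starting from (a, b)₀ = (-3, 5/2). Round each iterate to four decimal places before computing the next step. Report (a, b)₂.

(-0.8269, 0.3653)

At (-3, 5/2): F = (13.650426, -43.7500).
Jacobian J = [[-6·a - 2·b - 2·exp(a), -2·a + 6·b + 2], [4·a·b + 3·b^2 + 4·b, 2·a^2 + 6·a·b + 4·a + 1]].
At the point, J = [[12.900426, 23.0000], [-1.2500, -38.0000]] (det J = -461.466183).
Solving J·Δ = −F gives Δ = (1.0565, -1.1861).
Then the next iterate is (a, b)₁ = (-1.9435, 1.3139).
Round to (-1.9435, 1.3139) and repeat: F = (3.295948, -14.040039), J = [[8.746796, 13.7704], [0.220341, -14.541003]].
Δ = (1.1166, -0.9486), so (a, b)₂ = (-0.8269, 0.3653).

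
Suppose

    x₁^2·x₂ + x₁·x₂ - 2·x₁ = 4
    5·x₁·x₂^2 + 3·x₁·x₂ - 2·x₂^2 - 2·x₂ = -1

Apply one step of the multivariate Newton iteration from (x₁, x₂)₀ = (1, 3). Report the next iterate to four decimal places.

At (1, 3): F = (0.0000, 31.0000).
Jacobian J = [[2·x₁·x₂ + x₂ - 2, x₁^2 + x₁], [5·x₂^2 + 3·x₂, 10·x₁·x₂ + 3·x₁ - 4·x₂ - 2]].
At the point, J = [[7.0000, 2.0000], [54.0000, 19.0000]] (det J = 25.0000).
Solving J·Δ = −F gives Δ = (2.4800, -8.6800).
Then the next iterate is (x₁, x₂)₁ = (3.4800, -5.6800).

(3.4800, -5.6800)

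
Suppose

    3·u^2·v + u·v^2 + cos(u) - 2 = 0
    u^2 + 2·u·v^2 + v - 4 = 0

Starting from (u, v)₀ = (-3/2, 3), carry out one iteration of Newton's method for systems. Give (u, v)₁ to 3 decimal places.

At (-3/2, 3): F = (4.82074, -25.750).
Jacobian J = [[6·u·v + v^2 - sin(u), 3·u^2 + 2·u·v], [2·u + 2·v^2, 4·u·v + 1]].
At the point, J = [[-17.00251, -2.250], [15.000, -17.000]] (det J = 322.79259).
Solving J·Δ = −F gives Δ = (0.433, -1.132).
Then the next iterate is (u, v)₁ = (-1.067, 1.868).

(-1.067, 1.868)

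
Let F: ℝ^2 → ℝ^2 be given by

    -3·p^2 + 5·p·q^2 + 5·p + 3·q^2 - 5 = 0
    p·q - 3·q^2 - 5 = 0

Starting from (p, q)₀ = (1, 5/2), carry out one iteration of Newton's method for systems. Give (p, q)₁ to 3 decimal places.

At (1, 5/2): F = (47.000, -21.250).
Jacobian J = [[-6·p + 5·q^2 + 5, 10·p·q + 6·q], [q, p - 6·q]].
At the point, J = [[30.250, 40.000], [2.500, -14.000]] (det J = -523.500).
Solving J·Δ = −F gives Δ = (0.367, -1.452).
Then the next iterate is (p, q)₁ = (1.367, 1.048).

(1.367, 1.048)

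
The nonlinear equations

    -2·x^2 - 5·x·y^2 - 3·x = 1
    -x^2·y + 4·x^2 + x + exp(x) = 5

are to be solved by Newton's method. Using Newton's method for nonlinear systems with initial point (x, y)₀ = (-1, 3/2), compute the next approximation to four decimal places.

(-1.5520, 0.3728)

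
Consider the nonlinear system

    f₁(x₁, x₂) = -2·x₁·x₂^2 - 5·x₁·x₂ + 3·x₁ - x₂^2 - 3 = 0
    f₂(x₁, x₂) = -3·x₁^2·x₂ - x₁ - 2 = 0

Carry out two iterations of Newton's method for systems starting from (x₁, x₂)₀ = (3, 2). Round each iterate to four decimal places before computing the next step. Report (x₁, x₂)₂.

(1.2334, 0.6341)

At (3, 2): F = (-52.0000, -59.0000).
Jacobian J = [[-2·x₂^2 - 5·x₂ + 3, -4·x₁·x₂ - 5·x₁ - 2·x₂], [-6·x₁·x₂ - 1, -3·x₁^2]].
At the point, J = [[-15.0000, -43.0000], [-37.0000, -27.0000]] (det J = -1186.0000).
Solving J·Δ = −F gives Δ = (-0.9553, -0.8761).
Then the next iterate is (x₁, x₂)₁ = (2.0447, 1.1239).
Round to (2.0447, 1.1239) and repeat: F = (-14.784773, -18.141097), J = [[-5.145802, -21.663453], [-14.788230, -12.542394]].
Δ = (-0.8113, -0.4898), so (x₁, x₂)₂ = (1.2334, 0.6341).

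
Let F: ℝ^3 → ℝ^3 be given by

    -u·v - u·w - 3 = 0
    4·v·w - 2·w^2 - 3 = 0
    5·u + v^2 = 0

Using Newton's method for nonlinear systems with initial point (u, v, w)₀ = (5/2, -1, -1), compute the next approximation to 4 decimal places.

(-0.3000, -1.2500, -2.1900)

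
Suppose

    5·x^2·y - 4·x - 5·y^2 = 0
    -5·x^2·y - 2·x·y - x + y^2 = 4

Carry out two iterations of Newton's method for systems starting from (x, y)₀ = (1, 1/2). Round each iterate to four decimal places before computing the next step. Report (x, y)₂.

At (1, 1/2): F = (-2.7500, -8.2500).
Jacobian J = [[10·x·y - 4, 5·x^2 - 10·y], [-10·x·y - 2·y - 1, -5·x^2 - 2·x + 2·y]].
At the point, J = [[1.0000, 0.0000], [-7.0000, -6.0000]] (det J = -6.0000).
Solving J·Δ = −F gives Δ = (2.7500, -4.5833).
Then the next iterate is (x, y)₁ = (3.7500, -4.0833).
Round to (3.7500, -4.0833) and repeat: F = (-385.473726, 326.655120), J = [[-157.123750, 111.1455], [160.290350, -85.9791]].
Δ = (-0.7347, 2.4296), so (x, y)₂ = (3.0153, -1.6537).

(3.0153, -1.6537)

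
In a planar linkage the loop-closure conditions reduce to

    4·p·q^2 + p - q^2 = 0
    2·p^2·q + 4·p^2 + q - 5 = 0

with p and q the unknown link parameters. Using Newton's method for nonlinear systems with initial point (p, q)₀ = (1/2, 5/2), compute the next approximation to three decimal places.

At (1/2, 5/2): F = (6.750, -0.250).
Jacobian J = [[4·q^2 + 1, 8·p·q - 2·q], [4·p·q + 8·p, 2·p^2 + 1]].
At the point, J = [[26.000, 5.000], [9.000, 1.500]] (det J = -6.000).
Solving J·Δ = −F gives Δ = (1.896, -11.208).
Then the next iterate is (p, q)₁ = (2.396, -8.708).

(2.396, -8.708)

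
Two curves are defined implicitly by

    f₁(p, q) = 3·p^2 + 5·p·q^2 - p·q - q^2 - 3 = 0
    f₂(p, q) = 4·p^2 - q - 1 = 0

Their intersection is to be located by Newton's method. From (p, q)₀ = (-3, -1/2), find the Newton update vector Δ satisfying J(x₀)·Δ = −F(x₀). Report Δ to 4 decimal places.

(1.4674, 0.2814)

At (-3, -1/2): F = (18.5000, 35.5000).
Jacobian J = [[6·p + 5·q^2 - q, 10·p·q - p - 2·q], [8·p, -1]].
At the point, J = [[-16.2500, 19.0000], [-24.0000, -1.0000]] (det J = 472.2500).
Solving J·Δ = −F gives Δ = (1.4674, 0.2814).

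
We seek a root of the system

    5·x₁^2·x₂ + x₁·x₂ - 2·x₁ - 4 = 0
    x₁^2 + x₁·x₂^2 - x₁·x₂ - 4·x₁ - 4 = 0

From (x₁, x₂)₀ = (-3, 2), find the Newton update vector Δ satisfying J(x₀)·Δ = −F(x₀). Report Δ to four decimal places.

(1.4110, -0.0320)

At (-3, 2): F = (86.0000, 11.0000).
Jacobian J = [[10·x₁·x₂ + x₂ - 2, 5·x₁^2 + x₁], [2·x₁ + x₂^2 - x₂ - 4, 2·x₁·x₂ - x₁]].
At the point, J = [[-60.0000, 42.0000], [-8.0000, -9.0000]] (det J = 876.0000).
Solving J·Δ = −F gives Δ = (1.4110, -0.0320).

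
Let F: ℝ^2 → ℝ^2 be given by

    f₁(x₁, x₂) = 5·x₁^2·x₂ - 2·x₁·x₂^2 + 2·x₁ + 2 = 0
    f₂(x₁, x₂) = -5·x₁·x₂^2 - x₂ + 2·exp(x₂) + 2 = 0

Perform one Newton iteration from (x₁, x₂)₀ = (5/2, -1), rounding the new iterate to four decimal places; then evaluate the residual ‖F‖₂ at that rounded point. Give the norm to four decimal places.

7.9833

At (5/2, -1): F = (-29.2500, -8.764241).
Jacobian J = [[10·x₁·x₂ - 2·x₂^2 + 2, 5·x₁^2 - 4·x₁·x₂], [-5·x₂^2, -10·x₁·x₂ + 2·exp(x₂) - 1]].
At the point, J = [[-25.0000, 41.2500], [-5.0000, 24.735759]] (det J = -412.143972).
Solving J·Δ = −F gives Δ = (-0.8783, 0.1768).
Then the next iterate is (x₁, x₂)₁ = (1.6217, -0.8232).
Re-evaluating at (1.6217, -0.8232): F = (-7.779230, -1.793543), so ‖F‖₂ = 7.9833.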